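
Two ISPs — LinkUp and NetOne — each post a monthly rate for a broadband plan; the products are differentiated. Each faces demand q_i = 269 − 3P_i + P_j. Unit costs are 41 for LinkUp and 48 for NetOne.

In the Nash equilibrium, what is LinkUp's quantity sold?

LinkUp's profit: π = (P_{LinkUp} − 41)(269 − 3P_{LinkUp} + P_{NetOne}).
∂π/∂P_{LinkUp} = 392 − 6P_{LinkUp} + P_{NetOne} = 0 ⇒ P_{LinkUp} = 196/3 + (1/6)P_{NetOne}.
Similarly P_{NetOne} = 413/6 + (1/6)P_{LinkUp}.
Plugging P_{NetOne} into LinkUp's best response: P_{LinkUp} = 196/3 + (1/6)(413/6 + (1/6)P_{LinkUp}) ⇒ (35/36)P_{LinkUp} = 2765/36, so P_{LinkUp} = 79.
Then P_{NetOne} = 413/6 + (1/6)·79 = 82.
q_{LinkUp} = 269 − 3·79 + 82 = 114.

114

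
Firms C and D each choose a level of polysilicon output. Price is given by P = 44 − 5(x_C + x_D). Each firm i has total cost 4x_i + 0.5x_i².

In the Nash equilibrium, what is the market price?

Firm C's profit: π = x_C(44 − 5(x_C + x_D)) − 4x_C − 0.5x_C².
∂π/∂x_C = 40 − 11x_C − 5x_D = 0, so x_C = 40/11 − (5/11)x_D.
Setting x_C = x_D in the reaction function: x_C = 40/11 − (5/11)x_C, so x_C = (40/11) / (16/11) = 2.5.
Equilibrium price: P = 44 − 5·5 = 19.

19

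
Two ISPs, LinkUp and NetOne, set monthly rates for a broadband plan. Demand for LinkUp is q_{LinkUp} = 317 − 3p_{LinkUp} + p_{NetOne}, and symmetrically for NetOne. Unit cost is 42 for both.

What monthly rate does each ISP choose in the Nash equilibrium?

LinkUp's profit: π = (p_{LinkUp} − 42)(317 − 3p_{LinkUp} + p_{NetOne}).
∂π/∂p_{LinkUp} = 443 − 6p_{LinkUp} + p_{NetOne} = 0 ⇒ p_{LinkUp} = 443/6 + (1/6)p_{NetOne}.
Setting p_{LinkUp} = p_{NetOne} in the reaction function: p_{LinkUp} = 443/6 + (1/6)p_{LinkUp}, so p_{LinkUp} = (443/6) / (5/6) = 88.6.

88.6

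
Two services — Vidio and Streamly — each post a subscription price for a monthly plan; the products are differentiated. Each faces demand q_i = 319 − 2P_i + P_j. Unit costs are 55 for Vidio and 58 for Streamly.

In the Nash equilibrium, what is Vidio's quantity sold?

176.8

Vidio's profit: π = (P_{Vidio} − 55)(319 − 2P_{Vidio} + P_{Streamly}).
∂π/∂P_{Vidio} = 429 − 4P_{Vidio} + P_{Streamly} = 0 ⇒ P_{Vidio} = 107.25 + 0.25P_{Streamly}.
Similarly P_{Streamly} = 108.75 + 0.25P_{Vidio}.
Solving the two reaction functions simultaneously: (1 − (0.25)(0.25))P_{Vidio} = 107.25 + 0.25·108.75, so 0.9375P_{Vidio} = 134.4375 and P_{Vidio} = 143.4.
Then P_{Streamly} = 108.75 + 0.25·143.4 = 144.6.
q_{Vidio} = 319 − 2·143.4 + 144.6 = 176.8.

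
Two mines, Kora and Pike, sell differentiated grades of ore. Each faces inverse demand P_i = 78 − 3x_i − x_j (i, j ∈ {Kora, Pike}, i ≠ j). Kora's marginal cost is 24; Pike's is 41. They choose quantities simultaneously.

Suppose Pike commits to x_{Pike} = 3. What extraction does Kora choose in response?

8.5

Mine Kora's profit: π = x_{Kora}(78 − 3x_{Kora} − x_{Pike}) − 24x_{Kora}.
∂π/∂x_{Kora} = 54 − 6x_{Kora} − x_{Pike} = 0 ⇒ x_{Kora} = 9 − (1/6)x_{Pike}.
At x_{Pike} = 3: x_{Kora} = 9 − (1/6)·3 = 8.5.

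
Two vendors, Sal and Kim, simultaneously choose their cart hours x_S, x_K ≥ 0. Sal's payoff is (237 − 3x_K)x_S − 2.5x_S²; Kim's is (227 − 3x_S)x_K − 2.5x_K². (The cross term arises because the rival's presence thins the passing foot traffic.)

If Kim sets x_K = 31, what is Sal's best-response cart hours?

28.8

Expanding Sal's payoff: 237x_S − 3x_Kx_S − 2.5x_S².
∂π/∂x_S = 237 − 3x_K − 5x_S = 0, so x_S = 47.4 − 0.6x_K.
At x_K = 31: x_S = 47.4 − 0.6·31 = 28.8.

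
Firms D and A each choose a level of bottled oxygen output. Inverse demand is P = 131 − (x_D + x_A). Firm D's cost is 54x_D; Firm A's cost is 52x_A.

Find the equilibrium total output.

52

Firm D's profit: π = x_D(131 − (x_D + x_A)) − 54x_D.
∂π/∂x_D = 77 − 2x_D − x_A = 0, so x_D = 38.5 − 0.5x_A.
By the same steps for A: x_A = 39.5 − 0.5x_D.
Plugging x_A into D's best response: x_D = 38.5 − 0.5(39.5 − 0.5x_D) ⇒ 0.75x_D = 18.75, so x_D = 25.
Then x_A = 39.5 − 0.5·25 = 27.
Total output: 25 + 27 = 52.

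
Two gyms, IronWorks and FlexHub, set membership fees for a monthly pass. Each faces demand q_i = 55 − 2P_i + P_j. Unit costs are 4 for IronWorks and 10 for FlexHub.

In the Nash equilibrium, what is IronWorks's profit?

IronWorks's profit: π = (P_{IronWorks} − 4)(55 − 2P_{IronWorks} + P_{FlexHub}).
∂π/∂P_{IronWorks} = 63 − 4P_{IronWorks} + P_{FlexHub} = 0 ⇒ P_{IronWorks} = 15.75 + 0.25P_{FlexHub}.
Similarly P_{FlexHub} = 18.75 + 0.25P_{IronWorks}.
Plugging P_{FlexHub} into IronWorks's best response: P_{IronWorks} = 15.75 + 0.25(18.75 + 0.25P_{IronWorks}) ⇒ 0.9375P_{IronWorks} = 20.4375, so P_{IronWorks} = 21.8.
Then P_{FlexHub} = 18.75 + 0.25·21.8 = 24.2.
q_{IronWorks} = 55 − 2·21.8 + 24.2 = 35.6.
Profit = (21.8 − 4)·35.6 = 633.68.

633.68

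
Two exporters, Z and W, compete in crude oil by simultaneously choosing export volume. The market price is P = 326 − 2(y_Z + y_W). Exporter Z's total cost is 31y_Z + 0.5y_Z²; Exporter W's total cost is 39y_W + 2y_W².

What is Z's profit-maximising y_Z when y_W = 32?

Exporter Z's profit: π = y_Z(326 − 2(y_Z + y_W)) − 31y_Z − 0.5y_Z².
∂π/∂y_Z = 295 − 5y_Z − 2y_W = 0, so y_Z = 59 − 0.4y_W.
At y_W = 32: y_Z = 59 − 0.4·32 = 46.2.

46.2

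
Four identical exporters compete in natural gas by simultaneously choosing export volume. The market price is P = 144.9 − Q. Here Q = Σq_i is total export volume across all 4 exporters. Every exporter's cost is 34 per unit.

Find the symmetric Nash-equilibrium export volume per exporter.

22.18

A representative exporter's profit is π_i = q_i(144.9 − Q) − 34q_i, with Q = q_i + Σ_{j≠i} q_j.
First-order condition: 110.9 − 2q_i − Σ_{j≠i} q_j = 0.
Imposing symmetry (q_j = q for all j) turns Σ_{j≠i} q_j into 3q, so 110.9 = 5q and q = 22.18.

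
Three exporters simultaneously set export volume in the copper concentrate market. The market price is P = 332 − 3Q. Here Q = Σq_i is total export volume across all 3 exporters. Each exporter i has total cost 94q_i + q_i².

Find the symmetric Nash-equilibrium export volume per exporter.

17

A representative exporter's profit is π_i = q_i(332 − 3Q) − 94q_i − q_i², with Q = q_i + Σ_{j≠i} q_j.
First-order condition: 238 − 8q_i − 3Σ_{j≠i} q_j = 0.
In a symmetric equilibrium every exporter chooses the same q, so Σ_{j≠i} q_j = 2q. The condition becomes 238 − 14q = 0, giving q = 238/14 = 17.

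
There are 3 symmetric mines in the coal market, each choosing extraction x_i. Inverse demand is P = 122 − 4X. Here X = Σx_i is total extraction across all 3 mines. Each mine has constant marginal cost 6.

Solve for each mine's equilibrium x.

7.25

A representative mine's profit is π_i = x_i(122 − 4X) − 6x_i, with X = x_i + Σ_{j≠i} x_j.
First-order condition: 116 − 8x_i − 4Σ_{j≠i} x_j = 0.
In a symmetric equilibrium every mine chooses the same x, so Σ_{j≠i} x_j = 2x. The condition becomes 116 − 16x = 0, giving x = 116/16 = 7.25.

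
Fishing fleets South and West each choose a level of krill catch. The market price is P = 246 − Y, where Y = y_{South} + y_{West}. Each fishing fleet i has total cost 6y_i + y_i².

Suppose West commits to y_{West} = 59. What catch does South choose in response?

45.25

Fishing fleet South's profit: π = y_{South}(246 − (y_{South} + y_{West})) − 6y_{South} − y_{South}².
∂π/∂y_{South} = 240 − 4y_{South} − y_{West} = 0, so y_{South} = 60 − 0.25y_{West}.
At y_{West} = 59: y_{South} = 60 − 0.25·59 = 45.25.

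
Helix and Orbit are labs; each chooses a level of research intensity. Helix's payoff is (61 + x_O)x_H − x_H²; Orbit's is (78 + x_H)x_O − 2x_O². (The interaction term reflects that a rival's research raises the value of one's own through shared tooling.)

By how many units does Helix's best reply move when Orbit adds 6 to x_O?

3

Expanding Helix's payoff: 61x_H + x_Ox_H − x_H².
∂π/∂x_H = 61 + x_O − 2x_H = 0, so x_H = 30.5 + 0.5x_O.
The reaction-function slope is 0.5, so a 6-unit rise in x_O moves x_H by 0.5 × 6 = 3. Helix's best response rises — the actions are strategic complements.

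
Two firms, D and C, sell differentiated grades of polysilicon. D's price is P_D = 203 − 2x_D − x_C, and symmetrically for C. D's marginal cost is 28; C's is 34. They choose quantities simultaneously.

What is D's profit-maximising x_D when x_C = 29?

36.5

Firm D's profit: π = x_D(203 − 2x_D − x_C) − 28x_D.
∂π/∂x_D = 175 − 4x_D − x_C = 0 ⇒ x_D = 43.75 − 0.25x_C.
At x_C = 29: x_D = 43.75 − 0.25·29 = 36.5.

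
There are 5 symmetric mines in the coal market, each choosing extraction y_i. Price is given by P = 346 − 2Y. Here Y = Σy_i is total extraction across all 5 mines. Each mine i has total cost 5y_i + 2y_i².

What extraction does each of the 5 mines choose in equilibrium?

21.3125

A representative mine's profit is π_i = y_i(346 − 2Y) − 5y_i − 2y_i², with Y = y_i + Σ_{j≠i} y_j.
First-order condition: 341 − 8y_i − 2Σ_{j≠i} y_j = 0.
Imposing symmetry (y_j = y for all j) turns Σ_{j≠i} y_j into 4y, so 341 = 16y and y = 21.3125.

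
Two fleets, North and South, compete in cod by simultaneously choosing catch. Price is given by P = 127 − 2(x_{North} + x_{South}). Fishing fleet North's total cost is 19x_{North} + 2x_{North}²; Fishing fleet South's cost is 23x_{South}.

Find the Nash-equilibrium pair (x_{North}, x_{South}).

Fishing fleet North's profit: π = x_{North}(127 − 2(x_{North} + x_{South})) − 19x_{North} − 2x_{North}².
∂π/∂x_{North} = 108 − 8x_{North} − 2x_{South} = 0, so x_{North} = 13.5 − 0.25x_{South}.
For South: ∂π/∂x_{South} = 104 − 4x_{South} − 2x_{North} = 0 ⇒ x_{South} = 26 − 0.5x_{North}.
Plugging x_{South} into North's best response: x_{North} = 13.5 − 0.25(26 − 0.5x_{North}) ⇒ 0.875x_{North} = 7, so x_{North} = 8.
Then x_{South} = 26 − 0.5·8 = 22.

8, 22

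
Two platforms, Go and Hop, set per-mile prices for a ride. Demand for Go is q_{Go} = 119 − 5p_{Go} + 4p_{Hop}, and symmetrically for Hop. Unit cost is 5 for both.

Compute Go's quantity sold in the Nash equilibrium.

Go's profit: π = (p_{Go} − 5)(119 − 5p_{Go} + 4p_{Hop}).
∂π/∂p_{Go} = 144 − 10p_{Go} + 4p_{Hop} = 0 ⇒ p_{Go} = 14.4 + 0.4p_{Hop}.
The game is symmetric, so in equilibrium p_{Hop} = p_{Go}: the reaction function gives 0.6p_{Go} = 14.4, hence p_{Go} = 24.
q_{Go} = 119 − 5·24 + 4·24 = 95.

95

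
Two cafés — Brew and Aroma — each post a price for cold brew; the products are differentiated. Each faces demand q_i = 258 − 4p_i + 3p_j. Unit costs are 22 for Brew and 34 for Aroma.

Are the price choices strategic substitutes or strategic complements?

strategic complements

Brew's profit: π = (p_{Brew} − 22)(258 − 4p_{Brew} + 3p_{Aroma}).
∂π/∂p_{Brew} = 346 − 8p_{Brew} + 3p_{Aroma} = 0 ⇒ p_{Brew} = 43.25 + 0.375p_{Aroma}.
The best-response slope dp_{Brew}/dp_{Aroma} = 0.375 > 0: the reaction function is upward-sloping, so the choices are strategic complements.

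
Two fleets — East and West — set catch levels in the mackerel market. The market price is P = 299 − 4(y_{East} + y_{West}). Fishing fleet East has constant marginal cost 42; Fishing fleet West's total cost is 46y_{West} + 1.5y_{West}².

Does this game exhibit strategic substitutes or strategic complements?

Fishing fleet East's profit: π = y_{East}(299 − 4(y_{East} + y_{West})) − 42y_{East}.
∂π/∂y_{East} = 257 − 8y_{East} − 4y_{West} = 0, so y_{East} = 32.125 − 0.5y_{West}.
The best-response slope dy_{East}/dy_{West} = −0.5 < 0: the reaction function is downward-sloping, so the choices are strategic substitutes.

strategic substitutes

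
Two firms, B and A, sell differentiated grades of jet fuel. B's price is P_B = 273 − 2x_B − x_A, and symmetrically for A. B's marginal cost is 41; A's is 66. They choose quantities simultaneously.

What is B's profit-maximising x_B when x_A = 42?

Firm B's profit: π = x_B(273 − 2x_B − x_A) − 41x_B.
∂π/∂x_B = 232 − 4x_B − x_A = 0 ⇒ x_B = 58 − 0.25x_A.
At x_A = 42: x_B = 58 − 0.25·42 = 47.5.

47.5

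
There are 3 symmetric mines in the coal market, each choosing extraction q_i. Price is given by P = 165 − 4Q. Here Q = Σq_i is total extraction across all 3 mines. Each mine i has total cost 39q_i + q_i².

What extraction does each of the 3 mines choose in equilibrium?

7

A representative mine's profit is π_i = q_i(165 − 4Q) − 39q_i − q_i², with Q = q_i + Σ_{j≠i} q_j.
First-order condition: 126 − 10q_i − 4Σ_{j≠i} q_j = 0.
Imposing symmetry (q_j = q for all j) turns Σ_{j≠i} q_j into 2q, so 126 = 18q and q = 7.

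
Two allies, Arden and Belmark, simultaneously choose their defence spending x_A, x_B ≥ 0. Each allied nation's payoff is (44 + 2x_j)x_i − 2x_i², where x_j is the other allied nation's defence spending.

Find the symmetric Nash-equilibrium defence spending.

Arden's payoff is (44 + 2x_B)x_A − 2x_A².
∂π/∂x_A = 44 + 2x_B − 4x_A = 0, so x_A = 11 + 0.5x_B.
By symmetry x_B = x_A; substituting into the reaction function, 0.5x_A = 11 and x_A = 22.

22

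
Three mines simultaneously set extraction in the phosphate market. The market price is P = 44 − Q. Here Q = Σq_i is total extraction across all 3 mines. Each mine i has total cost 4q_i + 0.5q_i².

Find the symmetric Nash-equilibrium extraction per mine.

A representative mine's profit is π_i = q_i(44 − Q) − 4q_i − 0.5q_i², with Q = q_i + Σ_{j≠i} q_j.
First-order condition: 40 − 3q_i − Σ_{j≠i} q_j = 0.
In a symmetric equilibrium every mine chooses the same q, so Σ_{j≠i} q_j = 2q. The condition becomes 40 − 5q = 0, giving q = 40/5 = 8.

8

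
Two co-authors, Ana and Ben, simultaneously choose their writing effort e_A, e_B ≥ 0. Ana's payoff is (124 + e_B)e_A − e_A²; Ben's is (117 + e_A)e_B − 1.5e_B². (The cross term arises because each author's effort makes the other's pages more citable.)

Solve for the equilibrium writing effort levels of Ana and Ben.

Expanding Ana's payoff: 124e_A + e_Be_A − e_A².
∂π/∂e_A = 124 + e_B − 2e_A = 0, so e_A = 62 + 0.5e_B.
Likewise for Ben: e_B = 39 + (1/3)e_A.
Substituting the second reaction function into the first: e_A = 62 + 0.5(39 + (1/3)e_A), which gives (5/6)e_A = 81.5 ⇒ e_A = 97.8.
Then e_B = 39 + (1/3)·97.8 = 71.6.

97.8, 71.6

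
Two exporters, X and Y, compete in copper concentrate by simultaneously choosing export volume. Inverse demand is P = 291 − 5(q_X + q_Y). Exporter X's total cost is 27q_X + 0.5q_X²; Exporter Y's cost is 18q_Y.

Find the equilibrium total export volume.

34.8

Exporter X's profit: π = q_X(291 − 5(q_X + q_Y)) − 27q_X − 0.5q_X².
∂π/∂q_X = 264 − 11q_X − 5q_Y = 0, so q_X = 24 − (5/11)q_Y.
For Y: ∂π/∂q_Y = 273 − 10q_Y − 5q_X = 0 ⇒ q_Y = 27.3 − 0.5q_X.
Solving the two reaction functions simultaneously: (1 − (−5/11)(−0.5))q_X = 24 − (5/11)·27.3, so (17/22)q_X = 255/22 and q_X = 15.
Then q_Y = 27.3 − 0.5·15 = 19.8.
Total export volume: 15 + 19.8 = 34.8.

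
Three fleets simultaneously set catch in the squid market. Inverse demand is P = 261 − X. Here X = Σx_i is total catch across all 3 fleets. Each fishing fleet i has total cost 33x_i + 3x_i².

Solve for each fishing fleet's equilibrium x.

22.8

A representative fishing fleet's profit is π_i = x_i(261 − X) − 33x_i − 3x_i², with X = x_i + Σ_{j≠i} x_j.
First-order condition: 228 − 8x_i − Σ_{j≠i} x_j = 0.
With identical fishing fleets, set every x_j = x: then 228 − 8x − 2x = 0, i.e. x = 228/10 = 22.8.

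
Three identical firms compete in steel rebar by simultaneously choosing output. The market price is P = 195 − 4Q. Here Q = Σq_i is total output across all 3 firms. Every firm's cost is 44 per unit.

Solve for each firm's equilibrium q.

9.4375

A representative firm's profit is π_i = q_i(195 − 4Q) − 44q_i, with Q = q_i + Σ_{j≠i} q_j.
First-order condition: 151 − 8q_i − 4Σ_{j≠i} q_j = 0.
Imposing symmetry (q_j = q for all j) turns Σ_{j≠i} q_j into 2q, so 151 = 16q and q = 9.4375.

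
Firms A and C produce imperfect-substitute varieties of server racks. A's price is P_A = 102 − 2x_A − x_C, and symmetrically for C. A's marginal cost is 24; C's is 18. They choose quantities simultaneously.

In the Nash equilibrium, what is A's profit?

Firm A's profit: π = x_A(102 − 2x_A − x_C) − 24x_A.
∂π/∂x_A = 78 − 4x_A − x_C = 0 ⇒ x_A = 19.5 − 0.25x_C.
Similarly x_C = 21 − 0.25x_A.
Substituting the second reaction function into the first: x_A = 19.5 − 0.25(21 − 0.25x_A), which gives 0.9375x_A = 14.25 ⇒ x_A = 15.2.
Then x_C = 21 − 0.25·15.2 = 17.2.
P_A = 102 − 2·15.2 − 17.2 = 54.4.
Profit = (54.4 − 24)·15.2 = 462.08.

462.08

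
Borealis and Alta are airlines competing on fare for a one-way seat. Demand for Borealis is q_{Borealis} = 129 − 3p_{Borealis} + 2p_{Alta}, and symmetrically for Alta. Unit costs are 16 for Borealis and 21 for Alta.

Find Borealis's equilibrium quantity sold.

Borealis's profit: π = (p_{Borealis} − 16)(129 − 3p_{Borealis} + 2p_{Alta}).
∂π/∂p_{Borealis} = 177 − 6p_{Borealis} + 2p_{Alta} = 0 ⇒ p_{Borealis} = 29.5 + (1/3)p_{Alta}.
Similarly p_{Alta} = 32 + (1/3)p_{Borealis}.
Solving the two reaction functions simultaneously: (1 − (1/3)(1/3))p_{Borealis} = 29.5 + (1/3)·32, so (8/9)p_{Borealis} = 241/6 and p_{Borealis} = 45.1875.
Then p_{Alta} = 32 + (1/3)·45.1875 = 47.0625.
q_{Borealis} = 129 − 3·45.1875 + 2·47.0625 = 87.5625.

87.5625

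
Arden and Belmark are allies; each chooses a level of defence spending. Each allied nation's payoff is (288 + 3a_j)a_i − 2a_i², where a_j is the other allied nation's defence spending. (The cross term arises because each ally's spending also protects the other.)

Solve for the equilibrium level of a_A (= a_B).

288

Arden's payoff is (288 + 3a_B)a_A − 2a_A².
∂π/∂a_A = 288 + 3a_B − 4a_A = 0, so a_A = 72 + 0.75a_B.
The game is symmetric, so in equilibrium a_B = a_A: the reaction function gives 0.25a_A = 72, hence a_A = 288.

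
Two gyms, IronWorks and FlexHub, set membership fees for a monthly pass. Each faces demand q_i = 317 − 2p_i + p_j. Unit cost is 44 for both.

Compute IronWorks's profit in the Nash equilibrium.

IronWorks's profit: π = (p_{IronWorks} − 44)(317 − 2p_{IronWorks} + p_{FlexHub}).
∂π/∂p_{IronWorks} = 405 − 4p_{IronWorks} + p_{FlexHub} = 0 ⇒ p_{IronWorks} = 101.25 + 0.25p_{FlexHub}.
Setting p_{IronWorks} = p_{FlexHub} in the reaction function: p_{IronWorks} = 101.25 + 0.25p_{IronWorks}, so p_{IronWorks} = 101.25 / 0.75 = 135.
q_{IronWorks} = 317 − 2·135 + 135 = 182.
Profit = (135 − 44)·182 = 16562.

16562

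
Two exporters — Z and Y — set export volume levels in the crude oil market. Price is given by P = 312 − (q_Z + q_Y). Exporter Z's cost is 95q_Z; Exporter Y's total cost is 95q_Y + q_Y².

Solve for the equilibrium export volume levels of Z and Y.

93, 31

Exporter Z's profit: π = q_Z(312 − (q_Z + q_Y)) − 95q_Z.
∂π/∂q_Z = 217 − 2q_Z − q_Y = 0, so q_Z = 108.5 − 0.5q_Y.
For Y: ∂π/∂q_Y = 217 − 4q_Y − q_Z = 0 ⇒ q_Y = 54.25 − 0.25q_Z.
Solving the two reaction functions simultaneously: (1 − (−0.5)(−0.25))q_Z = 108.5 − 0.5·54.25, so 0.875q_Z = 81.375 and q_Z = 93.
Then q_Y = 54.25 − 0.25·93 = 31.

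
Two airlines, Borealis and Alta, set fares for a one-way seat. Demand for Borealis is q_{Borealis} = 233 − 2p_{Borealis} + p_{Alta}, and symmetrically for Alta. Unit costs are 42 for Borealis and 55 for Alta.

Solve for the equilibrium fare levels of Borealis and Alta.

107.4, 112.6

Borealis's profit: π = (p_{Borealis} − 42)(233 − 2p_{Borealis} + p_{Alta}).
∂π/∂p_{Borealis} = 317 − 4p_{Borealis} + p_{Alta} = 0 ⇒ p_{Borealis} = 79.25 + 0.25p_{Alta}.
Similarly p_{Alta} = 85.75 + 0.25p_{Borealis}.
Plugging p_{Alta} into Borealis's best response: p_{Borealis} = 79.25 + 0.25(85.75 + 0.25p_{Borealis}) ⇒ 0.9375p_{Borealis} = 100.6875, so p_{Borealis} = 107.4.
Then p_{Alta} = 85.75 + 0.25·107.4 = 112.6.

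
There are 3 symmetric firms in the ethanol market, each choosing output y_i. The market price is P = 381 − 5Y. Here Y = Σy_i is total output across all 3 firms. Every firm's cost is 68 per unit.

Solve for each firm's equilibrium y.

15.65

A representative firm's profit is π_i = y_i(381 − 5Y) − 68y_i, with Y = y_i + Σ_{j≠i} y_j.
First-order condition: 313 − 10y_i − 5Σ_{j≠i} y_j = 0.
Imposing symmetry (y_j = y for all j) turns Σ_{j≠i} y_j into 2y, so 313 = 20y and y = 15.65.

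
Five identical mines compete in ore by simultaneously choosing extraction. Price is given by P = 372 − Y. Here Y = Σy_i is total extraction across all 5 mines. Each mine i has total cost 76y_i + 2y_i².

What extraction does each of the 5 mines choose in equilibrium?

29.6

A representative mine's profit is π_i = y_i(372 − Y) − 76y_i − 2y_i², with Y = y_i + Σ_{j≠i} y_j.
First-order condition: 296 − 6y_i − Σ_{j≠i} y_j = 0.
With identical mines, set every y_j = y: then 296 − 6y − 4y = 0, i.e. y = 296/10 = 29.6.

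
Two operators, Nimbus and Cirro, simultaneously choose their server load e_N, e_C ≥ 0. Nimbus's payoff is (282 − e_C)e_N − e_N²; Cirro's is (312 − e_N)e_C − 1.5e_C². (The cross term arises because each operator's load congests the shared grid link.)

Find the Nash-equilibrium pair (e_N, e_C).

Expanding Nimbus's payoff: 282e_N − e_Ce_N − e_N².
∂π/∂e_N = 282 − e_C − 2e_N = 0, so e_N = 141 − 0.5e_C.
Likewise for Cirro: e_C = 104 − (1/3)e_N.
Solving the two reaction functions simultaneously: (1 − (−0.5)(−1/3))e_N = 141 − 0.5·104, so (5/6)e_N = 89 and e_N = 106.8.
Then e_C = 104 − (1/3)·106.8 = 68.4.

106.8, 68.4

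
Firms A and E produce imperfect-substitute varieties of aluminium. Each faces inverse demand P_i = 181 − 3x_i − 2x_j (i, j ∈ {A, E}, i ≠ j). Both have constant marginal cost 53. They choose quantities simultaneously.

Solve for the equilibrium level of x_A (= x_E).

Firm A's profit: π = x_A(181 − 3x_A − 2x_E) − 53x_A.
∂π/∂x_A = 128 − 6x_A − 2x_E = 0 ⇒ x_A = 64/3 − (1/3)x_E.
Setting x_A = x_E in the reaction function: x_A = 64/3 − (1/3)x_A, so x_A = (64/3) / (4/3) = 16.

16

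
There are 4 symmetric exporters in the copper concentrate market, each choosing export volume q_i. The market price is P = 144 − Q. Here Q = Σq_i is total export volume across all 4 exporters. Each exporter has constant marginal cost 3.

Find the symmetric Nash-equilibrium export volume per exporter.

28.2

A representative exporter's profit is π_i = q_i(144 − Q) − 3q_i, with Q = q_i + Σ_{j≠i} q_j.
First-order condition: 141 − 2q_i − Σ_{j≠i} q_j = 0.
Imposing symmetry (q_j = q for all j) turns Σ_{j≠i} q_j into 3q, so 141 = 5q and q = 28.2.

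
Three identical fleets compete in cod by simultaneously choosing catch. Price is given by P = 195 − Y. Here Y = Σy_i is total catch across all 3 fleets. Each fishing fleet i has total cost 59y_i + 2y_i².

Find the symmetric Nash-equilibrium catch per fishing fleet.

A representative fishing fleet's profit is π_i = y_i(195 − Y) − 59y_i − 2y_i², with Y = y_i + Σ_{j≠i} y_j.
First-order condition: 136 − 6y_i − Σ_{j≠i} y_j = 0.
In a symmetric equilibrium every fishing fleet chooses the same y, so Σ_{j≠i} y_j = 2y. The condition becomes 136 − 8y = 0, giving y = 136/8 = 17.

17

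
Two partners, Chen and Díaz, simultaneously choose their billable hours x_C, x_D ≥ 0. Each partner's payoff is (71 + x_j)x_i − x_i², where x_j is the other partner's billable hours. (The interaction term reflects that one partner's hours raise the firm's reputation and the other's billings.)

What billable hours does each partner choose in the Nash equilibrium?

71

Chen's payoff is (71 + x_D)x_C − x_C².
∂π/∂x_C = 71 + x_D − 2x_C = 0, so x_C = 35.5 + 0.5x_D.
By symmetry x_D = x_C; substituting into the reaction function, 0.5x_C = 35.5 and x_C = 71.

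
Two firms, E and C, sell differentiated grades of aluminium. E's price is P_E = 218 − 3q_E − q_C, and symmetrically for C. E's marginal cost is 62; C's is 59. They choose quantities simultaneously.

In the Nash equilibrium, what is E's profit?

1478.52

Firm E's profit: π = q_E(218 − 3q_E − q_C) − 62q_E.
∂π/∂q_E = 156 − 6q_E − q_C = 0 ⇒ q_E = 26 − (1/6)q_C.
Similarly q_C = 26.5 − (1/6)q_E.
Solving the two reaction functions simultaneously: (1 − (−1/6)(−1/6))q_E = 26 − (1/6)·26.5, so (35/36)q_E = 259/12 and q_E = 22.2.
Then q_C = 26.5 − (1/6)·22.2 = 22.8.
P_E = 218 − 3·22.2 − 22.8 = 128.6.
Profit = (128.6 − 62)·22.2 = 1478.52.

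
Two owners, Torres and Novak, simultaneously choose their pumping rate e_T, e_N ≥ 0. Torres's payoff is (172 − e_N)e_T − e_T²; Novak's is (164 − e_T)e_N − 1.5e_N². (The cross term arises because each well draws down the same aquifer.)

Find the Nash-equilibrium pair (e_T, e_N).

Expanding Torres's payoff: 172e_T − e_Ne_T − e_T².
∂π/∂e_T = 172 − e_N − 2e_T = 0, so e_T = 86 − 0.5e_N.
Likewise for Novak: e_N = 164/3 − (1/3)e_T.
Plugging e_N into Torres's best response: e_T = 86 − 0.5(164/3 − (1/3)e_T) ⇒ (5/6)e_T = 176/3, so e_T = 70.4.
Then e_N = 164/3 − (1/3)·70.4 = 31.2.

70.4, 31.2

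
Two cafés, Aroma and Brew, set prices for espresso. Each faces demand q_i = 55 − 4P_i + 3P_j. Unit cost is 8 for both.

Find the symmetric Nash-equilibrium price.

Aroma's profit: π = (P_{Aroma} − 8)(55 − 4P_{Aroma} + 3P_{Brew}).
∂π/∂P_{Aroma} = 87 − 8P_{Aroma} + 3P_{Brew} = 0 ⇒ P_{Aroma} = 10.875 + 0.375P_{Brew}.
Setting P_{Aroma} = P_{Brew} in the reaction function: P_{Aroma} = 10.875 + 0.375P_{Aroma}, so P_{Aroma} = 10.875 / 0.625 = 17.4.

17.4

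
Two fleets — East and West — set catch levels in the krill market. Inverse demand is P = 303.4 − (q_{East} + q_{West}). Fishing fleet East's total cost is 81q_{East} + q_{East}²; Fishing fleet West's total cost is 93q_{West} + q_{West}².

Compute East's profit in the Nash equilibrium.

Fishing fleet East's profit: π = q_{East}(303.4 − (q_{East} + q_{West})) − 81q_{East} − q_{East}².
∂π/∂q_{East} = 222.4 − 4q_{East} − q_{West} = 0, so q_{East} = 55.6 − 0.25q_{West}.
By the same steps for West: q_{West} = 52.6 − 0.25q_{East}.
Solving the two reaction functions simultaneously: (1 − (−0.25)(−0.25))q_{East} = 55.6 − 0.25·52.6, so 0.9375q_{East} = 42.45 and q_{East} = 45.28.
Then q_{West} = 52.6 − 0.25·45.28 = 41.28.
Price P = 303.4 − 86.56 = 216.84.
East's profit: (216.84 − 81)·45.28 − (45.28)² = 4100.5568.

4100.5568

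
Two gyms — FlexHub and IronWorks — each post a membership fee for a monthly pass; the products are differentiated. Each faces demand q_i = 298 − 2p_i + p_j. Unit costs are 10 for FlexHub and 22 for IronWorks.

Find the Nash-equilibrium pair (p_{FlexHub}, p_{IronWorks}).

107.6, 112.4

FlexHub's profit: π = (p_{FlexHub} − 10)(298 − 2p_{FlexHub} + p_{IronWorks}).
∂π/∂p_{FlexHub} = 318 − 4p_{FlexHub} + p_{IronWorks} = 0 ⇒ p_{FlexHub} = 79.5 + 0.25p_{IronWorks}.
Similarly p_{IronWorks} = 85.5 + 0.25p_{FlexHub}.
Plugging p_{IronWorks} into FlexHub's best response: p_{FlexHub} = 79.5 + 0.25(85.5 + 0.25p_{FlexHub}) ⇒ 0.9375p_{FlexHub} = 100.875, so p_{FlexHub} = 107.6.
Then p_{IronWorks} = 85.5 + 0.25·107.6 = 112.4.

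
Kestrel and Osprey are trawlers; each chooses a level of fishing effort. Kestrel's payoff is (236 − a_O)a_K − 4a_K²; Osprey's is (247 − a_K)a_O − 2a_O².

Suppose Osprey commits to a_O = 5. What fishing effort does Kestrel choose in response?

28.875

Expanding Kestrel's payoff: 236a_K − a_Oa_K − 4a_K².
∂π/∂a_K = 236 − a_O − 8a_K = 0, so a_K = 29.5 − 0.125a_O.
At a_O = 5: a_K = 29.5 − 0.125·5 = 28.875.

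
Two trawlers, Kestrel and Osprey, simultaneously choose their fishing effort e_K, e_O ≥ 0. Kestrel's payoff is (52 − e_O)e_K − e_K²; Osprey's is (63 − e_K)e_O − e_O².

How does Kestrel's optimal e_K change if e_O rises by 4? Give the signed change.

Expanding Kestrel's payoff: 52e_K − e_Oe_K − e_K².
∂π/∂e_K = 52 − e_O − 2e_K = 0, so e_K = 26 − 0.5e_O.
The reaction-function slope is −0.5, so a 4-unit rise in e_O moves e_K by −0.5 × 4 = −2. Kestrel's best response falls — the actions are strategic substitutes.

-2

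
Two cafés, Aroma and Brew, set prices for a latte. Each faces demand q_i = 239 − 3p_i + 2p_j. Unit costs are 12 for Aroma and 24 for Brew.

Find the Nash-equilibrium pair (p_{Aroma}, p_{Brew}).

Aroma's profit: π = (p_{Aroma} − 12)(239 − 3p_{Aroma} + 2p_{Brew}).
∂π/∂p_{Aroma} = 275 − 6p_{Aroma} + 2p_{Brew} = 0 ⇒ p_{Aroma} = 275/6 + (1/3)p_{Brew}.
Similarly p_{Brew} = 311/6 + (1/3)p_{Aroma}.
Plugging p_{Brew} into Aroma's best response: p_{Aroma} = 275/6 + (1/3)(311/6 + (1/3)p_{Aroma}) ⇒ (8/9)p_{Aroma} = 568/9, so p_{Aroma} = 71.
Then p_{Brew} = 311/6 + (1/3)·71 = 75.5.

71, 75.5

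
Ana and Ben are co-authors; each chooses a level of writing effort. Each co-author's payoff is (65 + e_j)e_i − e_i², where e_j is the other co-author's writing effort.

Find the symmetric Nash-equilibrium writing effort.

Ana's payoff is (65 + e_B)e_A − e_A².
∂π/∂e_A = 65 + e_B − 2e_A = 0, so e_A = 32.5 + 0.5e_B.
By symmetry e_B = e_A; substituting into the reaction function, 0.5e_A = 32.5 and e_A = 65.

65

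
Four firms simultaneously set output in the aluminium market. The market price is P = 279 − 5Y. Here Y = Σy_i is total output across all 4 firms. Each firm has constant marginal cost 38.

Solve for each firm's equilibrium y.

A representative firm's profit is π_i = y_i(279 − 5Y) − 38y_i, with Y = y_i + Σ_{j≠i} y_j.
First-order condition: 241 − 10y_i − 5Σ_{j≠i} y_j = 0.
Imposing symmetry (y_j = y for all j) turns Σ_{j≠i} y_j into 3y, so 241 = 25y and y = 9.64.

9.64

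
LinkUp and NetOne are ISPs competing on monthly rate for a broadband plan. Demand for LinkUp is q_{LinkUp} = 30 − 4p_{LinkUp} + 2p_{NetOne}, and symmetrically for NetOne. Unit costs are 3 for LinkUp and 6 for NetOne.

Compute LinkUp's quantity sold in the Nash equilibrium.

17.6

LinkUp's profit: π = (p_{LinkUp} − 3)(30 − 4p_{LinkUp} + 2p_{NetOne}).
∂π/∂p_{LinkUp} = 42 − 8p_{LinkUp} + 2p_{NetOne} = 0 ⇒ p_{LinkUp} = 5.25 + 0.25p_{NetOne}.
Similarly p_{NetOne} = 6.75 + 0.25p_{LinkUp}.
Solving the two reaction functions simultaneously: (1 − (0.25)(0.25))p_{LinkUp} = 5.25 + 0.25·6.75, so 0.9375p_{LinkUp} = 6.9375 and p_{LinkUp} = 7.4.
Then p_{NetOne} = 6.75 + 0.25·7.4 = 8.6.
q_{LinkUp} = 30 − 4·7.4 + 2·8.6 = 17.6.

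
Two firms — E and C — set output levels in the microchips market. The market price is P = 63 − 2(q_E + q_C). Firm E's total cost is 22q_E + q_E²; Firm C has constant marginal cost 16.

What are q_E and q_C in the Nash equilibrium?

3.5, 10

Firm E's profit: π = q_E(63 − 2(q_E + q_C)) − 22q_E − q_E².
∂π/∂q_E = 41 − 6q_E − 2q_C = 0, so q_E = 41/6 − (1/3)q_C.
For C: ∂π/∂q_C = 47 − 4q_C − 2q_E = 0 ⇒ q_C = 11.75 − 0.5q_E.
Solving the two reaction functions simultaneously: (1 − (−1/3)(−0.5))q_E = 41/6 − (1/3)·11.75, so (5/6)q_E = 35/12 and q_E = 3.5.
Then q_C = 11.75 − 0.5·3.5 = 10.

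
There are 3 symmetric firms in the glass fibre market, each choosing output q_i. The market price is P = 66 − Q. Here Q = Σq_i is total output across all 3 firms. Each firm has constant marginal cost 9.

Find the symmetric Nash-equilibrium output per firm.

A representative firm's profit is π_i = q_i(66 − Q) − 9q_i, with Q = q_i + Σ_{j≠i} q_j.
First-order condition: 57 − 2q_i − Σ_{j≠i} q_j = 0.
In a symmetric equilibrium every firm chooses the same q, so Σ_{j≠i} q_j = 2q. The condition becomes 57 − 4q = 0, giving q = 57/4 = 14.25.

14.25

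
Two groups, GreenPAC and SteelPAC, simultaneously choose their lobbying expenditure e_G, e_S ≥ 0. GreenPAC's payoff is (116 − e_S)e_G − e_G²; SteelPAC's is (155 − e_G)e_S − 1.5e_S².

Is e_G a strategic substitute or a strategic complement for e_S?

Expanding GreenPAC's payoff: 116e_G − e_Se_G − e_G².
∂π/∂e_G = 116 − e_S − 2e_G = 0, so e_G = 58 − 0.5e_S.
The best-response slope de_G/de_S = −0.5 < 0: the reaction function is downward-sloping, so the choices are strategic substitutes.

strategic substitutes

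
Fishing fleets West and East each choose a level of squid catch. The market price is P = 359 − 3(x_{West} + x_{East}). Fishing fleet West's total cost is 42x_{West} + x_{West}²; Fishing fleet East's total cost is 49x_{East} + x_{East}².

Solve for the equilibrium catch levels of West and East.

29.2, 27.8

Fishing fleet West's profit: π = x_{West}(359 − 3(x_{West} + x_{East})) − 42x_{West} − x_{West}².
∂π/∂x_{West} = 317 − 8x_{West} − 3x_{East} = 0, so x_{West} = 39.625 − 0.375x_{East}.
By the same steps for East: x_{East} = 38.75 − 0.375x_{West}.
Solving the two reaction functions simultaneously: (1 − (−0.375)(−0.375))x_{West} = 39.625 − 0.375·38.75, so (55/64)x_{West} = 803/32 and x_{West} = 29.2.
Then x_{East} = 38.75 − 0.375·29.2 = 27.8.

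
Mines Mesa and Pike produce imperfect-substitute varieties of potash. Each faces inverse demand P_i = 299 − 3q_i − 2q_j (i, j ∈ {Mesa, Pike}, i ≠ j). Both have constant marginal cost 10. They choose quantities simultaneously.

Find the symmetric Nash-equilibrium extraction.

36.125

Mine Mesa's profit: π = q_{Mesa}(299 − 3q_{Mesa} − 2q_{Pike}) − 10q_{Mesa}.
∂π/∂q_{Mesa} = 289 − 6q_{Mesa} − 2q_{Pike} = 0 ⇒ q_{Mesa} = 289/6 − (1/3)q_{Pike}.
Setting q_{Mesa} = q_{Pike} in the reaction function: q_{Mesa} = 289/6 − (1/3)q_{Mesa}, so q_{Mesa} = (289/6) / (4/3) = 36.125.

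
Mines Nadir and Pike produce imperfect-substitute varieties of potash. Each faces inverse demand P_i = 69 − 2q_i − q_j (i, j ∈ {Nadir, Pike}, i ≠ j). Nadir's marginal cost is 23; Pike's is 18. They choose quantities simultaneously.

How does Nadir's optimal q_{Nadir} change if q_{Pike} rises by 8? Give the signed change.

Mine Nadir's profit: π = q_{Nadir}(69 − 2q_{Nadir} − q_{Pike}) − 23q_{Nadir}.
∂π/∂q_{Nadir} = 46 − 4q_{Nadir} − q_{Pike} = 0 ⇒ q_{Nadir} = 11.5 − 0.25q_{Pike}.
The reaction-function slope is −0.25, so an 8-unit rise in q_{Pike} moves q_{Nadir} by −0.25 × 8 = −2. Nadir's best response falls — the actions are strategic substitutes.

-2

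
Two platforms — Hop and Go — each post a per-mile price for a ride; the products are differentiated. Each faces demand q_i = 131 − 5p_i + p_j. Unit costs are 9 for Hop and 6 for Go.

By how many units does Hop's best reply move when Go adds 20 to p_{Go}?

2

Hop's profit: π = (p_{Hop} − 9)(131 − 5p_{Hop} + p_{Go}).
∂π/∂p_{Hop} = 176 − 10p_{Hop} + p_{Go} = 0 ⇒ p_{Hop} = 17.6 + 0.1p_{Go}.
The reaction-function slope is 0.1, so a 20-unit rise in p_{Go} moves p_{Hop} by 0.1 × 20 = 2. Hop's best response rises — the actions are strategic complements.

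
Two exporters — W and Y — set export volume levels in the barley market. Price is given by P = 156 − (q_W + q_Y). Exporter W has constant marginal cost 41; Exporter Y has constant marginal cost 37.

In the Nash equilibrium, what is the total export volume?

78

Exporter W's profit: π = q_W(156 − (q_W + q_Y)) − 41q_W.
∂π/∂q_W = 115 − 2q_W − q_Y = 0, so q_W = 57.5 − 0.5q_Y.
By the same steps for Y: q_Y = 59.5 − 0.5q_W.
Substituting the second reaction function into the first: q_W = 57.5 − 0.5(59.5 − 0.5q_W), which gives 0.75q_W = 27.75 ⇒ q_W = 37.
Then q_Y = 59.5 − 0.5·37 = 41.
Total export volume: 37 + 41 = 78.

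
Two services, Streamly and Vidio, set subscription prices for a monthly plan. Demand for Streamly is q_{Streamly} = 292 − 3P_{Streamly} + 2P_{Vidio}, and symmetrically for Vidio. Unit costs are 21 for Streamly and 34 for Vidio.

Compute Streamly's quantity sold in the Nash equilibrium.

210.5625

Streamly's profit: π = (P_{Streamly} − 21)(292 − 3P_{Streamly} + 2P_{Vidio}).
∂π/∂P_{Streamly} = 355 − 6P_{Streamly} + 2P_{Vidio} = 0 ⇒ P_{Streamly} = 355/6 + (1/3)P_{Vidio}.
Similarly P_{Vidio} = 197/3 + (1/3)P_{Streamly}.
Substituting the second reaction function into the first: P_{Streamly} = 355/6 + (1/3)(197/3 + (1/3)P_{Streamly}), which gives (8/9)P_{Streamly} = 1459/18 ⇒ P_{Streamly} = 91.1875.
Then P_{Vidio} = 197/3 + (1/3)·91.1875 = 96.0625.
q_{Streamly} = 292 − 3·91.1875 + 2·96.0625 = 210.5625.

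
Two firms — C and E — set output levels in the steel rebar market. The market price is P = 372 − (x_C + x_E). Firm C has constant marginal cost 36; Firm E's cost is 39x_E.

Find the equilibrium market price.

Firm C's profit: π = x_C(372 − (x_C + x_E)) − 36x_C.
∂π/∂x_C = 336 − 2x_C − x_E = 0, so x_C = 168 − 0.5x_E.
By the same steps for E: x_E = 166.5 − 0.5x_C.
Solving the two reaction functions simultaneously: (1 − (−0.5)(−0.5))x_C = 168 − 0.5·166.5, so 0.75x_C = 84.75 and x_C = 113.
Then x_E = 166.5 − 0.5·113 = 110.
Equilibrium price: P = 372 − 223 = 149.

149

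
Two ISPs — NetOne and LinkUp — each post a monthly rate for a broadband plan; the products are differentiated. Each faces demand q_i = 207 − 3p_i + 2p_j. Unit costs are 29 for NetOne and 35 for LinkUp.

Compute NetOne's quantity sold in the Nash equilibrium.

136.875

NetOne's profit: π = (p_{NetOne} − 29)(207 − 3p_{NetOne} + 2p_{LinkUp}).
∂π/∂p_{NetOne} = 294 − 6p_{NetOne} + 2p_{LinkUp} = 0 ⇒ p_{NetOne} = 49 + (1/3)p_{LinkUp}.
Similarly p_{LinkUp} = 52 + (1/3)p_{NetOne}.
Substituting the second reaction function into the first: p_{NetOne} = 49 + (1/3)(52 + (1/3)p_{NetOne}), which gives (8/9)p_{NetOne} = 199/3 ⇒ p_{NetOne} = 74.625.
Then p_{LinkUp} = 52 + (1/3)·74.625 = 76.875.
q_{NetOne} = 207 − 3·74.625 + 2·76.875 = 136.875.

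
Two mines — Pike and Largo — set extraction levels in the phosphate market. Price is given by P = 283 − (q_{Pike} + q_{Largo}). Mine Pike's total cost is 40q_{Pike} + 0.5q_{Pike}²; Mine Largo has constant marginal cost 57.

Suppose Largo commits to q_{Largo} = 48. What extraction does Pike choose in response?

65

Mine Pike's profit: π = q_{Pike}(283 − (q_{Pike} + q_{Largo})) − 40q_{Pike} − 0.5q_{Pike}².
∂π/∂q_{Pike} = 243 − 3q_{Pike} − q_{Largo} = 0, so q_{Pike} = 81 − (1/3)q_{Largo}.
At q_{Largo} = 48: q_{Pike} = 81 − (1/3)·48 = 65.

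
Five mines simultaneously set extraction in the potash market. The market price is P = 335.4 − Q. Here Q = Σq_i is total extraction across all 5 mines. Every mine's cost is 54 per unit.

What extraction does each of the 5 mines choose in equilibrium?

A representative mine's profit is π_i = q_i(335.4 − Q) − 54q_i, with Q = q_i + Σ_{j≠i} q_j.
First-order condition: 281.4 − 2q_i − Σ_{j≠i} q_j = 0.
In a symmetric equilibrium every mine chooses the same q, so Σ_{j≠i} q_j = 4q. The condition becomes 281.4 − 6q = 0, giving q = 281.4/6 = 46.9.

46.9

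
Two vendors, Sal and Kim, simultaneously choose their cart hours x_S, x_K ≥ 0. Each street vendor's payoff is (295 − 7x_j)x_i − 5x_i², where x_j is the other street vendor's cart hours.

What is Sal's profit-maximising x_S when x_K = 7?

24.6

Sal's payoff is (295 − 7x_K)x_S − 5x_S².
∂π/∂x_S = 295 − 7x_K − 10x_S = 0, so x_S = 29.5 − 0.7x_K.
At x_K = 7: x_S = 29.5 − 0.7·7 = 24.6.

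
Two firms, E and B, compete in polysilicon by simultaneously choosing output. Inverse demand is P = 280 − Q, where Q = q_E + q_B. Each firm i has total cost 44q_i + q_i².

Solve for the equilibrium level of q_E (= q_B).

Firm E's profit: π = q_E(280 − (q_E + q_B)) − 44q_E − q_E².
∂π/∂q_E = 236 − 4q_E − q_B = 0, so q_E = 59 − 0.25q_B.
By symmetry q_B = q_E; substituting into the reaction function, 1.25q_E = 59 and q_E = 47.2.

47.2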